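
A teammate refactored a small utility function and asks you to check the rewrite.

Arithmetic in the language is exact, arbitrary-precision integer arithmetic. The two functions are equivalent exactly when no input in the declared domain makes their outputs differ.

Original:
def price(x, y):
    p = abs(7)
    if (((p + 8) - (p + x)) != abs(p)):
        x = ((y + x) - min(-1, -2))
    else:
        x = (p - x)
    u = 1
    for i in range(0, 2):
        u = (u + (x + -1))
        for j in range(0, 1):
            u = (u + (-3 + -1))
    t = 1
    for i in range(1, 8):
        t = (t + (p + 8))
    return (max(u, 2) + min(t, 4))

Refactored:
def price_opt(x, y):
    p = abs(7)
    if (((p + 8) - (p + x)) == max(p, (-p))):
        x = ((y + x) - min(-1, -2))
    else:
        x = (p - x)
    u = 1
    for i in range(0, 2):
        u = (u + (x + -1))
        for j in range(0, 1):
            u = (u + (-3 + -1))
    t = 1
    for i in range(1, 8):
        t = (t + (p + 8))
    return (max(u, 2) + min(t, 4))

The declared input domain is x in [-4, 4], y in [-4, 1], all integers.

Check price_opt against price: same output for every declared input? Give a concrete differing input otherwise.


These are not equivalent — on x=-4, y=-4 the outputs split (6 vs 17).
price: p := 7 | (((p + 8) - (p + x)) != abs(p)): true | x := -6 | u := 1 | iter i=0: | u := -6 | iter j=0: | u := -10 | iter i=1: | u := -17 | iter j=0: | u := -21 | t := 1 | iter i=1: | t := 16 | iter i=2: | t := 31 | iter i=3: | t := 46 | iter i=4: | t := 61 | iter i=5: | t := 76 | iter i=6: | t := 91 | iter i=7: | t := 106 | result 6
price_opt: p := 7 | (((p + 8) - (p + x)) == max(p, (-p))): false | x := 11 | u := 1 | iter i=0: | u := 11 | iter j=0: | u := 7 | iter i=1: | u := 17 | iter j=0: | u := 13 | t := 1 | iter i=1: | t := 16 | iter i=2: | t := 31 | iter i=3: | t := 46 | iter i=4: | t := 61 | iter i=5: | t := 76 | iter i=6: | t := 91 | iter i=7: | t := 106 | result 17
verdict: not equivalent; witness: x=-4, y=-4


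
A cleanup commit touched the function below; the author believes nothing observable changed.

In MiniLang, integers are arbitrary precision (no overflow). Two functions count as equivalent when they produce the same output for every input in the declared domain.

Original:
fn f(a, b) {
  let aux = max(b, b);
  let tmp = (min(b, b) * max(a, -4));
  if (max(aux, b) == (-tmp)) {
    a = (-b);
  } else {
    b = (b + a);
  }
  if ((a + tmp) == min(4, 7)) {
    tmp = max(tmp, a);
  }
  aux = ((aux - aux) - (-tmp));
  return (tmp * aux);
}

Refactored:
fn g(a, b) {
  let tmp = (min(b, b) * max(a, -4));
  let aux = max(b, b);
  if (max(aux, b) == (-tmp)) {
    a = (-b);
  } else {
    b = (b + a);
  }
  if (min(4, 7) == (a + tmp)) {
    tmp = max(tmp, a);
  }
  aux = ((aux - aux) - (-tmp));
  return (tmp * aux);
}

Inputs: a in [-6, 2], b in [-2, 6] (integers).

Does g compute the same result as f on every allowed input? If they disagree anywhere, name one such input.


Reading the diff, among the changes: same computation, different form.
As a probe, take a=1, b=-1: f runs aux=-1, then tmp=-1, then (max(aux, b) == (-tmp)) is false, then b=0, then ((a + tmp) == min(4, 7)) is false, then aux=-1, then returns 1; g runs tmp=-1, then aux=-1, then (max(aux, b) == (-tmp)) is false, then b=0, then (min(4, 7) == (a + tmp)) is false, then aux=-1, then returns 1; both end at 1.
Across all 81 domain points the two functions coincide.
verdict: equivalent


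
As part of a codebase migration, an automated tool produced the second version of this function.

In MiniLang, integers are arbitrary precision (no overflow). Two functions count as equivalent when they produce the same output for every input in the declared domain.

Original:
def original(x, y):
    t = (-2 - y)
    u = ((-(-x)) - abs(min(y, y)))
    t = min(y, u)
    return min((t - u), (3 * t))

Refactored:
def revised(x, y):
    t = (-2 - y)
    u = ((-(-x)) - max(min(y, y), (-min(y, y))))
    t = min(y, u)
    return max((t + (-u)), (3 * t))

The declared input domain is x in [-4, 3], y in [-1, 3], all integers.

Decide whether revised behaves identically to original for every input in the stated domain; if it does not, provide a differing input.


x=-4, y=-1 yields -15 from original but 0 from revised.
verdict: not equivalent; witness: x=-4, y=-1


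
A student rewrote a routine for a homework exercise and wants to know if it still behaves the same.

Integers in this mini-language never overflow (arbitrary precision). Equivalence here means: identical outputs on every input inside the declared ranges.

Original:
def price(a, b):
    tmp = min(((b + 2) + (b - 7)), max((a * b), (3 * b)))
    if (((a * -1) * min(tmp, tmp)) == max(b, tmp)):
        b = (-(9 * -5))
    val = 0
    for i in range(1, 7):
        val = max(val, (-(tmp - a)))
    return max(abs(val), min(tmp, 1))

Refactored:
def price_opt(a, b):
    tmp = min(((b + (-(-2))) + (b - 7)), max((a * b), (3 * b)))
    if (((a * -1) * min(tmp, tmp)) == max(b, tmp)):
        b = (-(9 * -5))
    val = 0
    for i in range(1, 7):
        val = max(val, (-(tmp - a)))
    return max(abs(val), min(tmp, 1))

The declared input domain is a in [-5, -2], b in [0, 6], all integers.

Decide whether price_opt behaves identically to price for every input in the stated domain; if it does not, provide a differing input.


Side by side, the visible changes include: same computation, different form.
One worked example (a=-3, b=2) — price: tmp=-1, then (((a * -1) * min(tmp, tmp)) == max(b, tmp)) is false, then val=0, then (i=1), then val=0, then (i=2), then val=0, then (i=3), then val=0, then (i=4), then val=0, then (i=5), then val=0, then (i=6), then val=0, then returns 0; price_opt: tmp=-1, then (((a * -1) * min(tmp, tmp)) == max(b, tmp)) is false, then val=0, then (i=1), then val=0, then (i=2), then val=0, then (i=3), then val=0, then (i=4), then val=0, then (i=5), then val=0, then (i=6), then val=0, then returns 0; agreement on 0.
Every one of the 28 inputs gives matching results.
verdict: equivalent


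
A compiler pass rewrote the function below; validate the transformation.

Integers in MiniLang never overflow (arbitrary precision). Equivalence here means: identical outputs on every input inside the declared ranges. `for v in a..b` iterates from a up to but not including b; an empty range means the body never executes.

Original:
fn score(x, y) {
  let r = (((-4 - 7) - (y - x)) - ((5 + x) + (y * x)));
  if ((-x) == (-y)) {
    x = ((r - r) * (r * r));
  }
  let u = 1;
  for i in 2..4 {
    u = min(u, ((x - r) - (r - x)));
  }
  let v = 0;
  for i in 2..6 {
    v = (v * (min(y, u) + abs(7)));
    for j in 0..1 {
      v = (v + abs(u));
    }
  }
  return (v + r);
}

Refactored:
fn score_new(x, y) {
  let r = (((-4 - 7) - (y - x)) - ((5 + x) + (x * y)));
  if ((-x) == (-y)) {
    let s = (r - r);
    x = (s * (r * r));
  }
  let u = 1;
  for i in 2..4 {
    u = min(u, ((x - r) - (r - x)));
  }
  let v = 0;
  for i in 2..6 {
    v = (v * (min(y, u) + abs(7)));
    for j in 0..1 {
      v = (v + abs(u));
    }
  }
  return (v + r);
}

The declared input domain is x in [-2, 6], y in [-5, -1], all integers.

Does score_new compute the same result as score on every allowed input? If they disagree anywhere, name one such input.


Behavior is preserved: although local variable names differ, plus statement counts differ, the outputs never diverge.
As a probe, take x=-1, y=-4: score runs r becomes -16; next ((-x) == (-y)) evaluates to false; next u becomes 1; next at i=2:; next u becomes 1; next at i=3:; next u becomes 1; next v becomes 0; next at i=2:; next v becomes 0; next at j=0:; next v becomes 1; next at i=3:; next v becomes 3; next at j=0:; next v becomes 4; next at i=4:; next v becomes 12; next at j=0:; next v becomes 13; next at i=5:; next v becomes 39; next at j=0:; next v becomes 40; next final value 24; score_new runs r becomes -16; next ((-x) == (-y)) evaluates to false; next u becomes 1; next at i=2:; next u becomes 1; next at i=3:; next u becomes 1; next v becomes 0; next at i=2:; next v becomes 0; next at j=0:; next v becomes 1; next at i=3:; next v becomes 3; next at j=0:; next v becomes 4; next at i=4:; next v becomes 12; next at j=0:; next v becomes 13; next at i=5:; next v becomes 39; next at j=0:; next v becomes 40; next final value 24; both end at 24.
Sweeping the whole domain (45 inputs) finds no disagreement.
verdict: equivalent


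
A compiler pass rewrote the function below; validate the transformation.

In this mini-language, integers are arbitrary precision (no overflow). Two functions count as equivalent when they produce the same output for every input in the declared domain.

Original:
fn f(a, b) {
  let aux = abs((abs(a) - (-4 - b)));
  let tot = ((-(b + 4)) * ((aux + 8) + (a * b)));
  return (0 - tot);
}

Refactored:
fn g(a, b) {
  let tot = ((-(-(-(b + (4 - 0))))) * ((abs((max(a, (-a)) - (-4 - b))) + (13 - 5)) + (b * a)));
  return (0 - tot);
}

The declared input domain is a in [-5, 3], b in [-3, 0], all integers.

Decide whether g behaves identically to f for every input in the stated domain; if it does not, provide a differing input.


The two are interchangeable: arithmetic usage differs; statement counts differ; constant usage differs; min/max/abs usage differs; local variable names differ, and every declared input agrees.
Spot check at a=2, b=0 — f: aux=6, then tot=-56, then returns 56. g: tot=-56, then returns 56. Both give 56.
Across all 36 domain points the two functions coincide.
verdict: equivalent


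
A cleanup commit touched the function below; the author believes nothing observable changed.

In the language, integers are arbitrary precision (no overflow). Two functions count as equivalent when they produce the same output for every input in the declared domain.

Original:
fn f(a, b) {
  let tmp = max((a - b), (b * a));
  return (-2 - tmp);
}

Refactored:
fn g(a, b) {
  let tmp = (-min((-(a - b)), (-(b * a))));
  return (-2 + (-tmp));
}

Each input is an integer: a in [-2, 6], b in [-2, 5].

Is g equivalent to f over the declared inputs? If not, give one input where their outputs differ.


Although arithmetic usage differs, and min/max/abs usage differs, 72/72 inputs agree.
verdict: equivalent


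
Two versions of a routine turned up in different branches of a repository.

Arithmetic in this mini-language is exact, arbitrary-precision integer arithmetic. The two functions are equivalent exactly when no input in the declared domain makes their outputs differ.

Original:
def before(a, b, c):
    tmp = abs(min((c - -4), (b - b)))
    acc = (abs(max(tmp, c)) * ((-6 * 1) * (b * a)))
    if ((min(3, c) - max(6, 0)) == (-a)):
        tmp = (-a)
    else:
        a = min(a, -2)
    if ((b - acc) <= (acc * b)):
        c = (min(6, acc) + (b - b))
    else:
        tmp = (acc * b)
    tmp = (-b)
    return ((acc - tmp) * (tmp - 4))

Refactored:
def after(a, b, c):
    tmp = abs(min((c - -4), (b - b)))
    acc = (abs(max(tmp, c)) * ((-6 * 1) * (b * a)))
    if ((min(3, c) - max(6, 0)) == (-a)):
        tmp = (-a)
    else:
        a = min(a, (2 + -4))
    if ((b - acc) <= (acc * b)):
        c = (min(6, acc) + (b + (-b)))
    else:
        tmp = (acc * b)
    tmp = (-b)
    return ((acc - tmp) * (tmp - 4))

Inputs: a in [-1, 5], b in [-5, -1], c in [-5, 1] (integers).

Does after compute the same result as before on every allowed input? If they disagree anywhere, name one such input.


The two versions differ — the changes include constant usage differs; also arithmetic usage differs.
As a probe, take a=-1, b=-5, c=0: before runs tmp becomes 0; next acc becomes 0; next ((min(3, c) - max(6, 0)) == (-a)) evaluates to false; next a becomes -2; next ((b - acc) <= (acc * b)) evaluates to true; next c becomes 0; next tmp becomes 5; next final value -5; after runs tmp becomes 0; next acc becomes 0; next ((min(3, c) - max(6, 0)) == (-a)) evaluates to false; next a becomes -2; next ((b - acc) <= (acc * b)) evaluates to true; next c becomes 0; next tmp becomes 5; next final value -5; both end at -5.
Across all 245 domain points the two functions coincide.
verdict: equivalent


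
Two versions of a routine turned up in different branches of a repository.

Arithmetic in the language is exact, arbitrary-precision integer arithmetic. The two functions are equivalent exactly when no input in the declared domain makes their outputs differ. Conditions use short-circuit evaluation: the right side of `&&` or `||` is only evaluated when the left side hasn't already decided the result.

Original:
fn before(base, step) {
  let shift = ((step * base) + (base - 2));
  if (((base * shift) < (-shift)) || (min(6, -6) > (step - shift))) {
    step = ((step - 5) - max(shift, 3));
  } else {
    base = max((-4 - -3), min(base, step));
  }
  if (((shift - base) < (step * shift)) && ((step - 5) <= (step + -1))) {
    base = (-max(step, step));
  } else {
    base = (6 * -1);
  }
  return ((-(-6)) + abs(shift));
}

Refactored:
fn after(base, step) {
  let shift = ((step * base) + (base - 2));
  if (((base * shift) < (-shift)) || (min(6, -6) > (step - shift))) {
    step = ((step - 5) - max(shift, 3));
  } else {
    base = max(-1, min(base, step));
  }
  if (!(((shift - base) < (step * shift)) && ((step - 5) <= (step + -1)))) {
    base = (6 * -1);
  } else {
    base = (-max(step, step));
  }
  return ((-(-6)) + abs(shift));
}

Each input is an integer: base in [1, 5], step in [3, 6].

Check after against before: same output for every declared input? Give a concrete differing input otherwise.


Comparing the listings, the differences include: arithmetic usage differs, and constant usage differs, and boolean connective usage differs.
Tracing base=1, step=4: before: shift = 3; (((base * shift) < (-shift)) || (min(6, -6) > (step - shift))) -> false; base = 1; (((shift - base) < (step * shift)) && ((step - 5) <= (step + -1))) -> true; base = -4; return 9 | after: shift = 3; (((base * shift) < (-shift)) || (min(6, -6) > (step - shift))) -> false; base = 1; (!(((shift - base) < (step * shift)) && ((step - 5) <= (step + -1)))) -> false; base = -4; return 9 — matching result 9.
Checked all 20 inputs in the declared domain: the outputs agree on every one.
verdict: equivalent


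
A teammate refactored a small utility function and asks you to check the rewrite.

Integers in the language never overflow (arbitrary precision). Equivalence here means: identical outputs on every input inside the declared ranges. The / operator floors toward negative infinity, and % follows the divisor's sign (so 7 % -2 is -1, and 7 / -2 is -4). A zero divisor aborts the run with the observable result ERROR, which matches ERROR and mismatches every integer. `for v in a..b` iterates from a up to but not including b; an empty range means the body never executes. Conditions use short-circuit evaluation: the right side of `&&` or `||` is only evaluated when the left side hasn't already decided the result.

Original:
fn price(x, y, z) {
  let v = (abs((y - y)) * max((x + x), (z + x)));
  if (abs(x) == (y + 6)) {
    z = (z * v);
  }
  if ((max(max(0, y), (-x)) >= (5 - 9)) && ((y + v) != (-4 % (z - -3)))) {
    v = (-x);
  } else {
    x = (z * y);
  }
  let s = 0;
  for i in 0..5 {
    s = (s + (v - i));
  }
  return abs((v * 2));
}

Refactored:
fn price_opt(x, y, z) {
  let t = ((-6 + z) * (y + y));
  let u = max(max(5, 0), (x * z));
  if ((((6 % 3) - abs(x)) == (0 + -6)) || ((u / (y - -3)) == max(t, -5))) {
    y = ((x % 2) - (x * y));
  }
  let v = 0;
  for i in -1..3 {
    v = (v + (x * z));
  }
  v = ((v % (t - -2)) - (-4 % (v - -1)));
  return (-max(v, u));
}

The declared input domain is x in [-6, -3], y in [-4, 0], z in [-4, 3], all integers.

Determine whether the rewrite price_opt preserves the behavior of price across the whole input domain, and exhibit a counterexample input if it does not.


Not equivalent: x=-6, y=-4, z=-4 separates them (12 vs -24).
price: v := 0 | (abs(x) == (y + 6)): false | ((max(max(0, y), (-x)) >= (5 - 9)) && ((y + v) != (-4 % (z - -3)))): true | v := 6 | s := 0 | iter i=0: | s := 6 | iter i=1: | s := 11 | iter i=2: | s := 15 | iter i=3: | s := 18 | iter i=4: | s := 20 | result 12
price_opt: t := 80 | u := 24 | ((((6 % 3) - abs(x)) == (0 + -6)) || ((u / (y - -3)) == max(t, -5))): true | y := -24 | v := 0 | iter i=-1: | v := 24 | iter i=0: | v := 48 | iter i=1: | v := 72 | iter i=2: | v := 96 | v := -79 | result -24
verdict: not equivalent; witness: x=-6, y=-4, z=-4


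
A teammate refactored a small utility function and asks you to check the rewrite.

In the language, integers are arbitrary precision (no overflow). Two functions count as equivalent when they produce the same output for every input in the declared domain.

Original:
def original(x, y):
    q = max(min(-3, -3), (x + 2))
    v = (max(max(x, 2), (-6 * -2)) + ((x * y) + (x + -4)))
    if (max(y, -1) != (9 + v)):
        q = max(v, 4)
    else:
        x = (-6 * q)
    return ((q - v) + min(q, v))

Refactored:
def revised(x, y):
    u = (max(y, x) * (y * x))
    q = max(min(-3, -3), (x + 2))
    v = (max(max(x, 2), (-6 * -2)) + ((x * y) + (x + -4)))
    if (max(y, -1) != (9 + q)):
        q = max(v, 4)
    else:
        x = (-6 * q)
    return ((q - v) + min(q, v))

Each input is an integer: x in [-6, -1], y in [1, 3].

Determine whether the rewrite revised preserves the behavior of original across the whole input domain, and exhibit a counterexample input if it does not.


Try x=-5, y=2.
original: q=-3, then v=-7, then (max(y, -1) != (9 + v)) is false, then x=18, then returns -3
revised: u=-20, then q=-3, then v=-7, then (max(y, -1) != (9 + q)) is true, then q=4, then returns 4
-3 vs 4 — the two versions disagree here.
verdict: not equivalent; witness: x=-5, y=2


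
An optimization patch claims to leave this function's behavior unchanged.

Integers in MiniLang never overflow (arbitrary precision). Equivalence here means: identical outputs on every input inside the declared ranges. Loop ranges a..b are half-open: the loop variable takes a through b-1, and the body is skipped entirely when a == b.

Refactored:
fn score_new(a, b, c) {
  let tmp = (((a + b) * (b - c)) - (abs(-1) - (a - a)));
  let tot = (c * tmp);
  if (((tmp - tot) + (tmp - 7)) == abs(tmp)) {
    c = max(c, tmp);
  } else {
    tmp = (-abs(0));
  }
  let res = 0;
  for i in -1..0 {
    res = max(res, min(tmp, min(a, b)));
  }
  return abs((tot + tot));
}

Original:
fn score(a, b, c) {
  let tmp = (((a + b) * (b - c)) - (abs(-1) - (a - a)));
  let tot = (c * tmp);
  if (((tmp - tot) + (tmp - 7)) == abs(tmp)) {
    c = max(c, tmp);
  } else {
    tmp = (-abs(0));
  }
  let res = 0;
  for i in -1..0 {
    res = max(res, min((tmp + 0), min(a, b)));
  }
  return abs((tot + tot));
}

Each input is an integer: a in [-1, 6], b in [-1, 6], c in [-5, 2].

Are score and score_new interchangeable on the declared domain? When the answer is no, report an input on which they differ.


The two are interchangeable: arithmetic usage differs, and constant usage differs, and every declared input agrees.
One worked example (a=3, b=1, c=-3) — score: tmp := 15 | tot := -45 | (((tmp - tot) + (tmp - 7)) == abs(tmp)): false | tmp := 0 | res := 0 | iter i=-1: | res := 0 | result 90; score_new: tmp := 15 | tot := -45 | (((tmp - tot) + (tmp - 7)) == abs(tmp)): false | tmp := 0 | res := 0 | iter i=-1: | res := 0 | result 90; agreement on 90.
Checked all 512 inputs in the declared domain: the outputs agree on every one.
verdict: equivalent


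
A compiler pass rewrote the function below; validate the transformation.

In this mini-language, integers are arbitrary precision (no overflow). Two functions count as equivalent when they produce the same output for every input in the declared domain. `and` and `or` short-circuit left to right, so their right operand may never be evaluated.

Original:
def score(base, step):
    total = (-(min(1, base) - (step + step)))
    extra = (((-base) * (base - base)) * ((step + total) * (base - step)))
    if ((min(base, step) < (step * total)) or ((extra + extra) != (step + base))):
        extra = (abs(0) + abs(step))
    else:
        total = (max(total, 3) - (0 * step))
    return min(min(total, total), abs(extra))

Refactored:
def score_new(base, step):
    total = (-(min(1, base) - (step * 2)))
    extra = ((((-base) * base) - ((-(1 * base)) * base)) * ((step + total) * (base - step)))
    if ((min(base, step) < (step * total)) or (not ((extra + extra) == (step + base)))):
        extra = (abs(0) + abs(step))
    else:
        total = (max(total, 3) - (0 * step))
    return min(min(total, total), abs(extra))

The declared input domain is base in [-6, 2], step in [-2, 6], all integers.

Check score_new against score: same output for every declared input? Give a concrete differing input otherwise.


Changes here: arithmetic usage differs, plus constant usage differs, plus comparison usage differs, plus boolean connective usage differs; the full 81-point sweep finds no disagreement.
verdict: equivalent


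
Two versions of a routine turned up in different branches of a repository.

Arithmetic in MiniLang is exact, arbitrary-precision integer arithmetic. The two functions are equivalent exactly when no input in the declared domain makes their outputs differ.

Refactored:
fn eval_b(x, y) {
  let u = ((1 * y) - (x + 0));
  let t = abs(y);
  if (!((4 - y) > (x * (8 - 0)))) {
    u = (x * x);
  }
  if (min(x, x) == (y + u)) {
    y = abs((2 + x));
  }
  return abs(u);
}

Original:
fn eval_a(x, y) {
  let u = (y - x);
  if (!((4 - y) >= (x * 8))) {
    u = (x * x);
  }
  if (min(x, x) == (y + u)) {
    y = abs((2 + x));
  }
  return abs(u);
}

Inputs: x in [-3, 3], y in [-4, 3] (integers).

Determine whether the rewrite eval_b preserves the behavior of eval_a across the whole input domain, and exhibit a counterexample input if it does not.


Evaluate both at x=1, y=-4.
eval_a: u becomes -5; next (!((4 - y) >= (x * 8))) evaluates to false; next (min(x, x) == (y + u)) evaluates to false; next final value 5
eval_b: u becomes -5; next t becomes 4; next (!((4 - y) > (x * (8 - 0)))) evaluates to true; next u becomes 1; next (min(x, x) == (y + u)) evaluates to false; next final value 1
5 against 1: the behavior changed.
verdict: not equivalent; witness: x=1, y=-4


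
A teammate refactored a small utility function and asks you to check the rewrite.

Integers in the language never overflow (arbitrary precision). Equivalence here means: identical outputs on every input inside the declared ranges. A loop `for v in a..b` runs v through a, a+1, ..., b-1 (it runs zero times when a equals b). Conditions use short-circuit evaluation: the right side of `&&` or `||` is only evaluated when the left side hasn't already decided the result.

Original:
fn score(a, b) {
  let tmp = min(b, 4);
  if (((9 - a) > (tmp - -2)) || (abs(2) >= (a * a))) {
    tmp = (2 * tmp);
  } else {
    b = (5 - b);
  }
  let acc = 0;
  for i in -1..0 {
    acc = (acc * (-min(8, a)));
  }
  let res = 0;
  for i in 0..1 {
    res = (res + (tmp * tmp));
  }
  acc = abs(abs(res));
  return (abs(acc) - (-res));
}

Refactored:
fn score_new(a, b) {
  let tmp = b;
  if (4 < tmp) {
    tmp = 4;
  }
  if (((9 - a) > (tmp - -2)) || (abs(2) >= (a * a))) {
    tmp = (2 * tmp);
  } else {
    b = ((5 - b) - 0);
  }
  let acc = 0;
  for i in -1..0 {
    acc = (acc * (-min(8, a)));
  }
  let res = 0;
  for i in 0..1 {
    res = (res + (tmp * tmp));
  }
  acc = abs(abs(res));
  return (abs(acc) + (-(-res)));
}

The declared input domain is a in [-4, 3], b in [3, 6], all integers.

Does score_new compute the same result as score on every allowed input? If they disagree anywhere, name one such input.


The two versions differ — the changes include arithmetic usage differs, statement counts differ, comparison usage differs, branching structure differs, min/max/abs usage differs, constant usage differs.
As a probe, take a=-1, b=4: score runs tmp = 4; (((9 - a) > (tmp - -2)) || (abs(2) >= (a * a))) -> true; tmp = 8; acc = 0; [i=-1]; acc = 0; res = 0; [i=0]; res = 64; acc = 64; return 128; score_new runs tmp = 4; (4 < tmp) -> false; (((9 - a) > (tmp - -2)) || (abs(2) >= (a * a))) -> true; tmp = 8; acc = 0; [i=-1]; acc = 0; res = 0; [i=0]; res = 64; acc = 64; return 128; both end at 128.
Across all 32 domain points the two functions coincide.
verdict: equivalent


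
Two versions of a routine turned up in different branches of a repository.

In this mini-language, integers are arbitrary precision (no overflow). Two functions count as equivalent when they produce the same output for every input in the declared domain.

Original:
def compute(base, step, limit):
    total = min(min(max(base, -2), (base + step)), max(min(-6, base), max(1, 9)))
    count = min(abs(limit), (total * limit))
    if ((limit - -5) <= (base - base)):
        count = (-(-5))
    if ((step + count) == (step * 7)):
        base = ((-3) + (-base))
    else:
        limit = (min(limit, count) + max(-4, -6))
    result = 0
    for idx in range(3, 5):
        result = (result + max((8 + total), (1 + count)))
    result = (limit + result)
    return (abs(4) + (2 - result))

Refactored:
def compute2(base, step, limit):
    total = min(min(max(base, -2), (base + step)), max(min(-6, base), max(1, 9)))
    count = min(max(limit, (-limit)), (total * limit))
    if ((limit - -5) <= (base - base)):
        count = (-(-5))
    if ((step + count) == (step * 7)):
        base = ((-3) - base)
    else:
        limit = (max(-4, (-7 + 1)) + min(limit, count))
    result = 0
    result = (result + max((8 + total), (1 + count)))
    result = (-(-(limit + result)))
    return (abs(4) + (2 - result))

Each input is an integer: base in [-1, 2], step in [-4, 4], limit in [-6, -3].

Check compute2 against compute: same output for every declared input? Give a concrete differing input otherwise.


Run the pair on base=-1, step=-4, limit=-6.
compute: total = -5; count = 6; ((limit - -5) <= (base - base)) -> true; count = 5; ((step + count) == (step * 7)) -> false; limit = -10; result = 0; [idx=3]; result = 6; [idx=4]; result = 12; result = 2; return 4
compute2: total = -5; count = 6; ((limit - -5) <= (base - base)) -> true; count = 5; ((step + count) == (step * 7)) -> false; limit = -10; result = 0; result = 6; result = -4; return 10
4 != 10, so the rewrite changes behavior.
verdict: not equivalent; witness: base=-1, step=-4, limit=-6


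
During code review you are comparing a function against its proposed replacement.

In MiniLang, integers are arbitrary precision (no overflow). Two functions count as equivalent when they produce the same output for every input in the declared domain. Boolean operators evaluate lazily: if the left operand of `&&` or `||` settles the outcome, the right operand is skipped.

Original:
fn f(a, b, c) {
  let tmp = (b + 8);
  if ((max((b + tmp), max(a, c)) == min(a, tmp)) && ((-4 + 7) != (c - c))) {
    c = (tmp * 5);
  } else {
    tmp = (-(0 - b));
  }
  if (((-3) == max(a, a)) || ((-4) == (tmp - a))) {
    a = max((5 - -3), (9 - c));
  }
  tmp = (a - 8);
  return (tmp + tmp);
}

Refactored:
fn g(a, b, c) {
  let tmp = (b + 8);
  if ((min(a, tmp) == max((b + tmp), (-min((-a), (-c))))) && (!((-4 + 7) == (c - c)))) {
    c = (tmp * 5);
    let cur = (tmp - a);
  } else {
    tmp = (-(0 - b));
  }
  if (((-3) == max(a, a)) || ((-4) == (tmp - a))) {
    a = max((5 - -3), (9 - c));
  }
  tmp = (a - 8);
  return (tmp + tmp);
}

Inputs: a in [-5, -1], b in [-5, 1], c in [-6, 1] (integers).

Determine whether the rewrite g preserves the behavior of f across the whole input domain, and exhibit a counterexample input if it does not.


This is a faithful refactor — min/max/abs usage differs, and local variable names differ, and comparison usage differs, and arithmetic usage differs, and boolean connective usage differs, and statement counts differ, but the computed results match everywhere.
One worked example (a=-3, b=1, c=-1) — f: tmp := 9 | ((max((b + tmp), max(a, c)) == min(a, tmp)) && ((-4 + 7) != (c - c))): false | tmp := 1 | (((-3) == max(a, a)) || ((-4) == (tmp - a))): true | a := 10 | tmp := 2 | result 4; g: tmp := 9 | ((min(a, tmp) == max((b + tmp), (-min((-a), (-c))))) && (!((-4 + 7) == (c - c)))): false | tmp := 1 | (((-3) == max(a, a)) || ((-4) == (tmp - a))): true | a := 10 | tmp := 2 | result 4; agreement on 4.
Across all 280 domain points the two functions coincide.
verdict: equivalent


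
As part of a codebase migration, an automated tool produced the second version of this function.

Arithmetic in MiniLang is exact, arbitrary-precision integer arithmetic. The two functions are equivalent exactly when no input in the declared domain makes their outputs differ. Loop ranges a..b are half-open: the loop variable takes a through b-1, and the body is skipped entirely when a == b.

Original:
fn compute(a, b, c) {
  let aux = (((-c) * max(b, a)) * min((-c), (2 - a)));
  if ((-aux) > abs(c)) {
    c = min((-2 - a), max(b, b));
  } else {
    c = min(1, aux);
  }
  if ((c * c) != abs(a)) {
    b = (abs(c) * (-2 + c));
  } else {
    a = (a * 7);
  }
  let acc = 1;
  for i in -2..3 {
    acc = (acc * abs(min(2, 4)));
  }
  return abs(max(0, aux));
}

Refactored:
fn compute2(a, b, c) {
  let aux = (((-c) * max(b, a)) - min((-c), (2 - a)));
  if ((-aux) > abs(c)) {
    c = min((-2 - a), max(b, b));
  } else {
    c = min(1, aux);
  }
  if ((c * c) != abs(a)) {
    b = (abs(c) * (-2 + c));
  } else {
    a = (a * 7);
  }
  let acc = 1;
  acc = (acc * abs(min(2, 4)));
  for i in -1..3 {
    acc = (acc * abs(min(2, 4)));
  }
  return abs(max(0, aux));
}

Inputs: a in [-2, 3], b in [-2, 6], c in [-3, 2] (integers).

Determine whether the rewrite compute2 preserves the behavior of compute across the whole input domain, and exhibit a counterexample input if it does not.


Run the pair on a=-2, b=-2, c=1.
compute: aux becomes -2; next ((-aux) > abs(c)) evaluates to true; next c becomes -2; next ((c * c) != abs(a)) evaluates to true; next b becomes -8; next acc becomes 1; next at i=-2:; next acc becomes 2; next at i=-1:; next acc becomes 4; next at i=0:; next acc becomes 8; next at i=1:; next acc becomes 16; next at i=2:; next acc becomes 32; next final value 0
compute2: aux becomes 3; next ((-aux) > abs(c)) evaluates to false; next c becomes 1; next ((c * c) != abs(a)) evaluates to true; next b becomes -1; next acc becomes 1; next acc becomes 2; next at i=-1:; next acc becomes 4; next at i=0:; next acc becomes 8; next at i=1:; next acc becomes 16; next at i=2:; next acc becomes 32; next final value 3
0 against 3: the behavior changed.
verdict: not equivalent; witness: a=-2, b=-2, c=1


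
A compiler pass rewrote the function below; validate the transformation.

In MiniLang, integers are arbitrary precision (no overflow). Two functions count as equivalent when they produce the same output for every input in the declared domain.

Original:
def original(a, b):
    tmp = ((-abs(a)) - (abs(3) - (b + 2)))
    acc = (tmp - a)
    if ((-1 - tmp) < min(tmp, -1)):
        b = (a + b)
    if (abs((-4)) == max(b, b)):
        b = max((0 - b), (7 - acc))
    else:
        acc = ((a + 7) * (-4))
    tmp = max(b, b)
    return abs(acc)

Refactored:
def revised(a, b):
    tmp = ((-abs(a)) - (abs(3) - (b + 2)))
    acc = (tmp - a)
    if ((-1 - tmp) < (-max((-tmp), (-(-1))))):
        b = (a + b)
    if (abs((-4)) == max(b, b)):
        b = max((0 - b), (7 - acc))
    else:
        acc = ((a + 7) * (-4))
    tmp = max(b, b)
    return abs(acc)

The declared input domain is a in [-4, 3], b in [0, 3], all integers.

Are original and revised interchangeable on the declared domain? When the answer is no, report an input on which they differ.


Differences: min/max/abs usage differs — yet all 32 inputs agree.
verdict: equivalent


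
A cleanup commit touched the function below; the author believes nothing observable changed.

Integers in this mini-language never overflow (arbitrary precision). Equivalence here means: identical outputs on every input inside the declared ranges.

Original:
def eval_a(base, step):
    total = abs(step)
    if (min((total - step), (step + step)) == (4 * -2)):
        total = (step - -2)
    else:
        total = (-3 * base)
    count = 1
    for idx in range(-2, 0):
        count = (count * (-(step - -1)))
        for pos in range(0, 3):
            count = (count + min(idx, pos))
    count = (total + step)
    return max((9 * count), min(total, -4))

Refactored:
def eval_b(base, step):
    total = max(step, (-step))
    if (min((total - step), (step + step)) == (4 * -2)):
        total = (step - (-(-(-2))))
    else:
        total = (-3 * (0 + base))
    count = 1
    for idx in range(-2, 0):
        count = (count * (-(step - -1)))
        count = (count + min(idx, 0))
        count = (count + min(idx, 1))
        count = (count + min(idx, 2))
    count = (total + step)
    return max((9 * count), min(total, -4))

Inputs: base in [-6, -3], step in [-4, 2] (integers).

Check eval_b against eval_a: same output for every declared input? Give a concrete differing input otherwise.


Comparing the listings, the differences include: min/max/abs usage differs, and constant usage differs, and statement counts differ, and arithmetic usage differs, and loop structure differs, and local variable names differ.
As a probe, take base=-5, step=0: eval_a runs total=0, then (min((total - step), (step + step)) == (4 * -2)) is false, then total=15, then count=1, then (idx=-2), then count=-1, then (pos=0), then count=-3, then (pos=1), then count=-5, then (pos=2), then count=-7, then (idx=-1), then count=7, then (pos=0), then count=6, then (pos=1), then count=5, then (pos=2), then count=4, then count=15, then returns 135; eval_b runs total=0, then (min((total - step), (step + step)) == (4 * -2)) is false, then total=15, then count=1, then (idx=-2), then count=-1, then count=-3, then count=-5, then count=-7, then (idx=-1), then count=7, then count=6, then count=5, then count=4, then count=15, then returns 135; both end at 135.
An exhaustive pass over the 28 declared inputs shows identical outputs.
verdict: equivalent


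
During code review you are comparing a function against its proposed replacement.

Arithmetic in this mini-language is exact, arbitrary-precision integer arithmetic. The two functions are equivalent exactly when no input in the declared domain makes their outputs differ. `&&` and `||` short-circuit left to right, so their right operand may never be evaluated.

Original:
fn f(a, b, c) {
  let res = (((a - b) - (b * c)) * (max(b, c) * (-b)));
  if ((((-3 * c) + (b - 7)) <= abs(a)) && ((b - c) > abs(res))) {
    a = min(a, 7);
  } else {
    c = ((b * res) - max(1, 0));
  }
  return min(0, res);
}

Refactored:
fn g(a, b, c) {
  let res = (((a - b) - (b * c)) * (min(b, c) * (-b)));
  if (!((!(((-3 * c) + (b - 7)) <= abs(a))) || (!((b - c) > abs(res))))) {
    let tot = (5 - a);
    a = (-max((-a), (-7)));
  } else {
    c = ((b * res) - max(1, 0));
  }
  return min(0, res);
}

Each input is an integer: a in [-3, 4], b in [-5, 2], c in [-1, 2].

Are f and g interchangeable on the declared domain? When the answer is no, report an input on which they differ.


Input a=-3, b=-5, c=0: 0 from f versus -50 from g.
verdict: not equivalent; witness: a=-3, b=-5, c=0


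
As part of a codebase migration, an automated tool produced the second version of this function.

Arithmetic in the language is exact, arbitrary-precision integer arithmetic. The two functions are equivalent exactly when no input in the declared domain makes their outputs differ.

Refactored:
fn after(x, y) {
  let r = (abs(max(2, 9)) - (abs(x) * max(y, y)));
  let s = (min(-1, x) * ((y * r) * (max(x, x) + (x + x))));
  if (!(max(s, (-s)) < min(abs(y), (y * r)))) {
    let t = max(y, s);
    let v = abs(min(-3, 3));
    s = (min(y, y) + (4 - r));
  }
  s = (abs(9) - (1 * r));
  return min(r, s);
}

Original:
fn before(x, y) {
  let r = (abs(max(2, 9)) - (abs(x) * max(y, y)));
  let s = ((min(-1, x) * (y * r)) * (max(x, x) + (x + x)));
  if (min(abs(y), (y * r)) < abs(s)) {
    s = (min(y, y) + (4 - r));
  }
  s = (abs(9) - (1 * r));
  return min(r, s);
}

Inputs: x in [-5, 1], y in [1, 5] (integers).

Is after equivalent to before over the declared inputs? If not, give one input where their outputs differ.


Equivalent. Whatever the rewrite altered, no input in the stated domain can expose a difference.
Checked all 35 inputs in the declared domain: the outputs agree on every one.
As a probe, take x=0, y=3: before runs r := 9 | s := 0 | (min(abs(y), (y * r)) < abs(s)): false | s := 0 | result 0; after runs r := 9 | s := 0 | (!(max(s, (-s)) < min(abs(y), (y * r)))): false | s := 0 | result 0; both end at 0.
verdict: equivalent


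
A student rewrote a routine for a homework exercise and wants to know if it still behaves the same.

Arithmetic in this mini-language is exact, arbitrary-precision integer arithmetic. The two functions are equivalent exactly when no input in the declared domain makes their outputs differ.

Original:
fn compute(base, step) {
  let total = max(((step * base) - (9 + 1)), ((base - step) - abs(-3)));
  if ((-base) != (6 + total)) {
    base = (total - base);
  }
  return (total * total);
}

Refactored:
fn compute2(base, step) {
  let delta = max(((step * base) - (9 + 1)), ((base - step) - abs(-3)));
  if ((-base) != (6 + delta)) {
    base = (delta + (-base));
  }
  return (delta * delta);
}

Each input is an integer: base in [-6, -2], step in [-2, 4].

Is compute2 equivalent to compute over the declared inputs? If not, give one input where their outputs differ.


This is a faithful refactor — arithmetic usage differs, and local variable names differ, but the computed results match everywhere.
Tracing base=-2, step=-1: compute: total becomes -4; next ((-base) != (6 + total)) evaluates to false; next final value 16 | compute2: delta becomes -4; next ((-base) != (6 + delta)) evaluates to false; next final value 16 — matching result 16.
An exhaustive pass over the 35 declared inputs shows identical outputs.
verdict: equivalent


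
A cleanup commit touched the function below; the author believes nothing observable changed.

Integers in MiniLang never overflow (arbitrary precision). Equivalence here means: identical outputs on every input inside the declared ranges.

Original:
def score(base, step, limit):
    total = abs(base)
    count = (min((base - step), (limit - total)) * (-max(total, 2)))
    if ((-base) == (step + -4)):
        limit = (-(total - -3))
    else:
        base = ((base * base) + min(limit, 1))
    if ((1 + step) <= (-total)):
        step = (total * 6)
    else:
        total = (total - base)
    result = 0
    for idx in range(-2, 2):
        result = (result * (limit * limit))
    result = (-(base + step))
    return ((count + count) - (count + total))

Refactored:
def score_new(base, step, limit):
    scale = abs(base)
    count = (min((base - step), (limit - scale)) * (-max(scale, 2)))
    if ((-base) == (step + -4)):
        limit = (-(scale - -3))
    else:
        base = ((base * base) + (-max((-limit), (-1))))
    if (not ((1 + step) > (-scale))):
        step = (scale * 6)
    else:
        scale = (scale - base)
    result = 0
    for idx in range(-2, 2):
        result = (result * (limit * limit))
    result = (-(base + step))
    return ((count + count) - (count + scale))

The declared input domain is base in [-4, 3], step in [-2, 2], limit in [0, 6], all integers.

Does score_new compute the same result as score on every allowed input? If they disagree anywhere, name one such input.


The two are interchangeable: comparison usage differs; also boolean connective usage differs; also min/max/abs usage differs; also local variable names differ, and every declared input agrees.
Tracing base=-1, step=-2, limit=6: score: total becomes 1; next count becomes -2; next ((-base) == (step + -4)) evaluates to false; next base becomes 2; next ((1 + step) <= (-total)) evaluates to true; next step becomes 6; next result becomes 0; next at idx=-2:; next result becomes 0; next at idx=-1:; next result becomes 0; next at idx=0:; next result becomes 0; next at idx=1:; next result becomes 0; next result becomes -8; next final value -3 | score_new: scale becomes 1; next count becomes -2; next ((-base) == (step + -4)) evaluates to false; next base becomes 2; next (not ((1 + step) > (-scale))) evaluates to true; next step becomes 6; next result becomes 0; next at idx=-2:; next result becomes 0; next at idx=-1:; next result becomes 0; next at idx=0:; next result becomes 0; next at idx=1:; next result becomes 0; next result becomes -8; next final value -3 — matching result -3.
Checked all 280 inputs in the declared domain: the outputs agree on every one.
verdict: equivalent
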